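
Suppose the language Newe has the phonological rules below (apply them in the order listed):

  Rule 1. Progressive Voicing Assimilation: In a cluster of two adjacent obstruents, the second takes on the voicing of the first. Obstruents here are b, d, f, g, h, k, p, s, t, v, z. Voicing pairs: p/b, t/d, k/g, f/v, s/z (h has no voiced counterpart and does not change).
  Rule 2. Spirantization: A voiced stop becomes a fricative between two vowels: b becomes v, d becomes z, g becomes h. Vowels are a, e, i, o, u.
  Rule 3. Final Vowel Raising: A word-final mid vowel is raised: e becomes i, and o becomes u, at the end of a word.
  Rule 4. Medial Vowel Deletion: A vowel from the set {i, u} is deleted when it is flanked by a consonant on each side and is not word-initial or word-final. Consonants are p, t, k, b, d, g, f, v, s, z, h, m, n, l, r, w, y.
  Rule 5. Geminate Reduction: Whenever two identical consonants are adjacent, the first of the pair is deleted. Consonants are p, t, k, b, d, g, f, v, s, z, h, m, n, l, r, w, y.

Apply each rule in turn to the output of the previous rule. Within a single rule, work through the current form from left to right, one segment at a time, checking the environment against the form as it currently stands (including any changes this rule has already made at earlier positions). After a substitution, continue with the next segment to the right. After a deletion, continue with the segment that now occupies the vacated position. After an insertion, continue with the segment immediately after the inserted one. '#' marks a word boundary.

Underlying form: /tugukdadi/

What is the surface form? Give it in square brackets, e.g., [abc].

[thktazi]

Rule 1 Progressive Voicing Assimilation: [tugukdadi] → [tuguktadi]
Rule 2 Spirantization: [tuguktadi] → [tuhuktazi]
Rule 3 Final Vowel Raising: no change — [tuhuktazi]
Rule 4 Medial Vowel Deletion: [tuhuktazi] → [thktazi]
Rule 5 Geminate Reduction: no change — [thktazi]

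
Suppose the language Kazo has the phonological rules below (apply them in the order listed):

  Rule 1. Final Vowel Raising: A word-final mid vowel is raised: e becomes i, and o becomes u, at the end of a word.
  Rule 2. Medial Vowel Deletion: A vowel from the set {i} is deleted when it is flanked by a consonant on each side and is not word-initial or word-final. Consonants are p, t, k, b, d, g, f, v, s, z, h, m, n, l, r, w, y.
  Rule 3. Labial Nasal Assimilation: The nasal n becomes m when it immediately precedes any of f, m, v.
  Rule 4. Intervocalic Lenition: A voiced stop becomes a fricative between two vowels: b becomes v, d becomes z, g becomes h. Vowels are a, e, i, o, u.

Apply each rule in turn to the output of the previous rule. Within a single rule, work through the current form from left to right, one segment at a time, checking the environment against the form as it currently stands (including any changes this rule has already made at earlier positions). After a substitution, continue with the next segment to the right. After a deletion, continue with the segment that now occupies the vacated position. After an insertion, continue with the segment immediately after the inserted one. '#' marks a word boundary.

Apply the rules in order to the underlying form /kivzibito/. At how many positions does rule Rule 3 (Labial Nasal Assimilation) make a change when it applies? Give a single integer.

0

Rule 1 Final Vowel Raising: [kivzibito] → [kivzibitu]
Rule 2 Medial Vowel Deletion: [kivzibitu] → [kvzbtu]
Rule 3 Labial Nasal Assimilation: no change — [kvzbtu]
Rule 4 Intervocalic Lenition: no change — [kvzbtu]
Rule Rule 3 changed 0 position(s).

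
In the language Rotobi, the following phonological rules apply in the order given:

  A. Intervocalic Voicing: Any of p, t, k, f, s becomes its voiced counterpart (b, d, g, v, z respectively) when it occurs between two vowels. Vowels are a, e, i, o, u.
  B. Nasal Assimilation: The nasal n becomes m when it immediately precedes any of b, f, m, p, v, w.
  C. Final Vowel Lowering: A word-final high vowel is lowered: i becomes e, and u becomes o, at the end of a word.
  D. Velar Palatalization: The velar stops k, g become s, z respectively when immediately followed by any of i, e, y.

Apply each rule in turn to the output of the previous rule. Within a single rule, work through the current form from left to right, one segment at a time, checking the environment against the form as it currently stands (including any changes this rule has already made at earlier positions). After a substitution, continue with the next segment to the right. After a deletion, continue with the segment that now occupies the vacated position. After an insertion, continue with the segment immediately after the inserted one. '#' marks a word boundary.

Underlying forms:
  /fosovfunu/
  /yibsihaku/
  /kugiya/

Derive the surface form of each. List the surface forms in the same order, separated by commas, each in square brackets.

/fosovfunu/:
  A Intervocalic Voicing: [fosovfunu] → [fozovfunu]
  B Nasal Assimilation: no change — [fozovfunu]
  C Final Vowel Lowering: [fozovfunu] → [fozovfuno]
  D Velar Palatalization: no change — [fozovfuno]
/yibsihaku/:
  A Intervocalic Voicing: [yibsihaku] → [yibsihagu]
  B Nasal Assimilation: no change — [yibsihagu]
  C Final Vowel Lowering: [yibsihagu] → [yibsihago]
  D Velar Palatalization: no change — [yibsihago]
/kugiya/:
  A Intervocalic Voicing: no change — [kugiya]
  B Nasal Assimilation: no change — [kugiya]
  C Final Vowel Lowering: no change — [kugiya]
  D Velar Palatalization: [kugiya] → [kuziya]

[fozovfuno], [yibsihago], [kuziya]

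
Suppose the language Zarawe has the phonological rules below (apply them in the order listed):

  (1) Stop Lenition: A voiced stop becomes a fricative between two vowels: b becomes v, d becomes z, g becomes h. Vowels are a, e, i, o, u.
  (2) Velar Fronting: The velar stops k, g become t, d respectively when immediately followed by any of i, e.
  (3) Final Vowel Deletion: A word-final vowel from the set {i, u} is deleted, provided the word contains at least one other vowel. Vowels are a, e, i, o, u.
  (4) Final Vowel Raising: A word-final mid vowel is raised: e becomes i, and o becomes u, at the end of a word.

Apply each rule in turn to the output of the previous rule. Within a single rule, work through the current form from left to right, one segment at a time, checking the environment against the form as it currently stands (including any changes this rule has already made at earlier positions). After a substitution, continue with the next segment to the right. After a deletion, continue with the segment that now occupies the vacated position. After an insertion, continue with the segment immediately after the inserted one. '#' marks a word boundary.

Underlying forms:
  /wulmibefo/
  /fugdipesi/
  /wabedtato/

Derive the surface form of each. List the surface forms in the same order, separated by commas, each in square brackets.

/wulmibefo/:
  (1) Stop Lenition: [wulmibefo] → [wulmivefo]
  (2) Velar Fronting: no change — [wulmivefo]
  (3) Final Vowel Deletion: no change — [wulmivefo]
  (4) Final Vowel Raising: [wulmivefo] → [wulmivefu]
/fugdipesi/:
  (1) Stop Lenition: no change — [fugdipesi]
  (2) Velar Fronting: no change — [fugdipesi]
  (3) Final Vowel Deletion: [fugdipesi] → [fugdipes]
  (4) Final Vowel Raising: no change — [fugdipes]
/wabedtato/:
  (1) Stop Lenition: [wabedtato] → [wavedtato]
  (2) Velar Fronting: no change — [wavedtato]
  (3) Final Vowel Deletion: no change — [wavedtato]
  (4) Final Vowel Raising: [wavedtato] → [wavedtatu]

[wulmivefu], [fugdipes], [wavedtatu]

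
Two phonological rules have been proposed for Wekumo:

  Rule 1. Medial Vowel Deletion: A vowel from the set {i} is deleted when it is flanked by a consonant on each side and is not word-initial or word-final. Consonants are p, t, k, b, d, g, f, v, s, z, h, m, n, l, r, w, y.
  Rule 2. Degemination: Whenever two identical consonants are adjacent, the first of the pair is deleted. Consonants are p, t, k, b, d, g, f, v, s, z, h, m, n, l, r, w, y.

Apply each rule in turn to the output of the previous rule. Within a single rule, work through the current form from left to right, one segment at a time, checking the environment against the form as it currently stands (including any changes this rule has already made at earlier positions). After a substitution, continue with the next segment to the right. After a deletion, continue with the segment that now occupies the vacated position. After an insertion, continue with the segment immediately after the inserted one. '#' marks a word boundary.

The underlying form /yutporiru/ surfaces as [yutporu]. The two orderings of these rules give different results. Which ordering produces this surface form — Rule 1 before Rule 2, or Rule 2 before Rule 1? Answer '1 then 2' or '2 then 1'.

Order 1 then 2:
  1 Medial Vowel Deletion: [yutporiru] → [yutporru]
  2 Degemination: [yutporru] → [yutporu]
  result: [yutporu]
Order 2 then 1:
  2 Degemination: no change — [yutporiru]
  1 Medial Vowel Deletion: [yutporiru] → [yutporru]
  result: [yutporru]

1 then 2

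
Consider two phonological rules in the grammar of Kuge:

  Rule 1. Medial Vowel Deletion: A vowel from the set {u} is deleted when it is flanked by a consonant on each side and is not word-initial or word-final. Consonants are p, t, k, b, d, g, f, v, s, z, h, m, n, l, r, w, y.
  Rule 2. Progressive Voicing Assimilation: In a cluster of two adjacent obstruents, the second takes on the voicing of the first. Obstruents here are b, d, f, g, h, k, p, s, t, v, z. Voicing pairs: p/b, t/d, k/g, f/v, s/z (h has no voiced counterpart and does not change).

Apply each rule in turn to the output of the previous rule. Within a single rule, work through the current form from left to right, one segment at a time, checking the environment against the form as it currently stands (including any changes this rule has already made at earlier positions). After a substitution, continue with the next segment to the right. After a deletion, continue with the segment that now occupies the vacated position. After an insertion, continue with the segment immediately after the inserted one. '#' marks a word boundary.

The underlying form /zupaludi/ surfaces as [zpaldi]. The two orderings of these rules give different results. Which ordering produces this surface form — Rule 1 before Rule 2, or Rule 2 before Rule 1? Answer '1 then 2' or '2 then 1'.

Order 1 then 2:
  1 Medial Vowel Deletion: [zupaludi] → [zpaldi]
  2 Progressive Voicing Assimilation: [zpaldi] → [zbaldi]
  result: [zbaldi]
Order 2 then 1:
  2 Progressive Voicing Assimilation: no change — [zupaludi]
  1 Medial Vowel Deletion: [zupaludi] → [zpaldi]
  result: [zpaldi]

2 then 1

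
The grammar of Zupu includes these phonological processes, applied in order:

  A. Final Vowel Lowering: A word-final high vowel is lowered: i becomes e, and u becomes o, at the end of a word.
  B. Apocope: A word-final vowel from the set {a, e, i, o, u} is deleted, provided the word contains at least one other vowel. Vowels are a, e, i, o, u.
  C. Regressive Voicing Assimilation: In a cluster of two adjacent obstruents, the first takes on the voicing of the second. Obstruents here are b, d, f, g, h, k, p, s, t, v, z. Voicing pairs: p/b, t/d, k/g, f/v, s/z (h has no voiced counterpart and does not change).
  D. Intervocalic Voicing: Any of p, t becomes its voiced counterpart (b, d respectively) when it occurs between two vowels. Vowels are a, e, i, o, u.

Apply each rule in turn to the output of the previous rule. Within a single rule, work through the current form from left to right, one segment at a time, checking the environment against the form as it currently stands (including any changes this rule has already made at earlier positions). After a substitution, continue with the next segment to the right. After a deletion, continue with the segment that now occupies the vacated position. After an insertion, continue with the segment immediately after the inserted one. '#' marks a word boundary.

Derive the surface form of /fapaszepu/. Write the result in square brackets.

[fabazzep]

A Final Vowel Lowering: [fapaszepu] → [fapaszepo]
B Apocope: [fapaszepo] → [fapaszep]
C Regressive Voicing Assimilation: [fapaszep] → [fapazzep]
D Intervocalic Voicing: [fapazzep] → [fabazzep]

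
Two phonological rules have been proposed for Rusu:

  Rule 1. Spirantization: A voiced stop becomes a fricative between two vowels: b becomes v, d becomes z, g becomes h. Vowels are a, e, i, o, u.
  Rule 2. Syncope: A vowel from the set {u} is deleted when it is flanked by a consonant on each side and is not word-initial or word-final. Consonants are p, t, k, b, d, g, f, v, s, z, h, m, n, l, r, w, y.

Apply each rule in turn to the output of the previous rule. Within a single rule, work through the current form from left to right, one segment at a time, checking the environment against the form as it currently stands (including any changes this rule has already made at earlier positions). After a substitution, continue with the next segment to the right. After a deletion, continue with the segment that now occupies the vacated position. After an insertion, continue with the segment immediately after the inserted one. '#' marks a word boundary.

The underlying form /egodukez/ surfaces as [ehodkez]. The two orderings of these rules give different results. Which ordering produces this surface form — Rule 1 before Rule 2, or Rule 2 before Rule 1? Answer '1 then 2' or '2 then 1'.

2 then 1

Order 1 then 2:
  1 Spirantization: [egodukez] → [ehozukez]
  2 Syncope: [ehozukez] → [ehozkez]
  result: [ehozkez]
Order 2 then 1:
  2 Syncope: [egodukez] → [egodkez]
  1 Spirantization: [egodkez] → [ehodkez]
  result: [ehodkez]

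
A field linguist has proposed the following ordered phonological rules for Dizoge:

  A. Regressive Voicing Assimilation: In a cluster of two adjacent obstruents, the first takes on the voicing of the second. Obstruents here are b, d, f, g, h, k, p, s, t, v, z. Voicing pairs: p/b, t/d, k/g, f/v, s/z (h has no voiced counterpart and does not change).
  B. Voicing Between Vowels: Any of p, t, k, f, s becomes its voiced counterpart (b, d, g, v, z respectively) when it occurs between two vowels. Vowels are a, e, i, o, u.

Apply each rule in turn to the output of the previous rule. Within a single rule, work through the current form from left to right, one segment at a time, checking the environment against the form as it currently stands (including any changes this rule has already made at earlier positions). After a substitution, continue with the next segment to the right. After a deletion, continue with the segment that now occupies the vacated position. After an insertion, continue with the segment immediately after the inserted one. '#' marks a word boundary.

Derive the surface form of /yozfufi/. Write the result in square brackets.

[yosfuvi]

A Regressive Voicing Assimilation: [yozfufi] → [yosfufi]
B Voicing Between Vowels: [yosfufi] → [yosfuvi]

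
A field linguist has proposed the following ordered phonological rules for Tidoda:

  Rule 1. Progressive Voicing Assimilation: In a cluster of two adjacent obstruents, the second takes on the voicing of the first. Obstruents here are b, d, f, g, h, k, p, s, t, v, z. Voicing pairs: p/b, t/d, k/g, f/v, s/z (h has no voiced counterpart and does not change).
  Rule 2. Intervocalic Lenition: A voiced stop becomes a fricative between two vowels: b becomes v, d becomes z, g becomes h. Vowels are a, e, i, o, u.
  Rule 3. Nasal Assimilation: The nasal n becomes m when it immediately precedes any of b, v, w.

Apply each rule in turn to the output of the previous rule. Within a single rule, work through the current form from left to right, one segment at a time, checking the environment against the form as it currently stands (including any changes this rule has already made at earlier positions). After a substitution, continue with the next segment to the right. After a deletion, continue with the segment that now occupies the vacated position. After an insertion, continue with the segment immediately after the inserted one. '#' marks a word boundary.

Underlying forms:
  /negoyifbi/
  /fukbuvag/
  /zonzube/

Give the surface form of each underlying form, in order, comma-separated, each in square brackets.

[nehoyifpi], [fukpuvag], [zonzuve]

/negoyifbi/:
  Rule 1 Progressive Voicing Assimilation: [negoyifbi] → [negoyifpi]
  Rule 2 Intervocalic Lenition: [negoyifpi] → [nehoyifpi]
  Rule 3 Nasal Assimilation: no change — [nehoyifpi]
/fukbuvag/:
  Rule 1 Progressive Voicing Assimilation: [fukbuvag] → [fukpuvag]
  Rule 2 Intervocalic Lenition: no change — [fukpuvag]
  Rule 3 Nasal Assimilation: no change — [fukpuvag]
/zonzube/:
  Rule 1 Progressive Voicing Assimilation: no change — [zonzube]
  Rule 2 Intervocalic Lenition: [zonzube] → [zonzuve]
  Rule 3 Nasal Assimilation: no change — [zonzuve]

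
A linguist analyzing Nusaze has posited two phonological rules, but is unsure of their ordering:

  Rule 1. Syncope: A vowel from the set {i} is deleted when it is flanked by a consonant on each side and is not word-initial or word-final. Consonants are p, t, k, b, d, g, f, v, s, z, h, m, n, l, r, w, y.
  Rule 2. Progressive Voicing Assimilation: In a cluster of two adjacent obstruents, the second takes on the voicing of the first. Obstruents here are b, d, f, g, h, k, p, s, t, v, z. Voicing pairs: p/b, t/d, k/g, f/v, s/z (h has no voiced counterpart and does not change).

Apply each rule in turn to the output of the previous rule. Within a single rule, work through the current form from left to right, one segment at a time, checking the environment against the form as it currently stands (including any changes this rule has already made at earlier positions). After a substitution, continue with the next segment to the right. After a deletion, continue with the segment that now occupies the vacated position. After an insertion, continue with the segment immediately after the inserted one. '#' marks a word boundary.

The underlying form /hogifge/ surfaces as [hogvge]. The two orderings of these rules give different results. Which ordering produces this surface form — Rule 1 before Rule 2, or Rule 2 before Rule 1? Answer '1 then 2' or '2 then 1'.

1 then 2

Order 1 then 2:
  1 Syncope: [hogifge] → [hogfge]
  2 Progressive Voicing Assimilation: [hogfge] → [hogvge]
  result: [hogvge]
Order 2 then 1:
  2 Progressive Voicing Assimilation: [hogifge] → [hogifke]
  1 Syncope: [hogifke] → [hogfke]
  result: [hogfke]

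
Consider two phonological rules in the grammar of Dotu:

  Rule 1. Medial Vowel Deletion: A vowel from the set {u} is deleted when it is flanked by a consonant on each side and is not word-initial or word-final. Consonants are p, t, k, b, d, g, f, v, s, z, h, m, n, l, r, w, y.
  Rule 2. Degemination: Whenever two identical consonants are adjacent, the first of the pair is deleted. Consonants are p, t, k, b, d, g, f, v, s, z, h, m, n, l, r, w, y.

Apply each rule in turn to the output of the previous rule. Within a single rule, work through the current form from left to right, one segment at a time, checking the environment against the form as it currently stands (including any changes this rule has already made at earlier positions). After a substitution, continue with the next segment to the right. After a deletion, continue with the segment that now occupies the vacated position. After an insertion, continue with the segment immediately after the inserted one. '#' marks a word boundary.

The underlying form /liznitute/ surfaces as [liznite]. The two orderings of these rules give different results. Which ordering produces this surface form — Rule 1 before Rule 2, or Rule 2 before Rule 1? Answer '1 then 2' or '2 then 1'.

1 then 2

Order 1 then 2:
  1 Medial Vowel Deletion: [liznitute] → [liznitte]
  2 Degemination: [liznitte] → [liznite]
  result: [liznite]
Order 2 then 1:
  2 Degemination: no change — [liznitute]
  1 Medial Vowel Deletion: [liznitute] → [liznitte]
  result: [liznitte]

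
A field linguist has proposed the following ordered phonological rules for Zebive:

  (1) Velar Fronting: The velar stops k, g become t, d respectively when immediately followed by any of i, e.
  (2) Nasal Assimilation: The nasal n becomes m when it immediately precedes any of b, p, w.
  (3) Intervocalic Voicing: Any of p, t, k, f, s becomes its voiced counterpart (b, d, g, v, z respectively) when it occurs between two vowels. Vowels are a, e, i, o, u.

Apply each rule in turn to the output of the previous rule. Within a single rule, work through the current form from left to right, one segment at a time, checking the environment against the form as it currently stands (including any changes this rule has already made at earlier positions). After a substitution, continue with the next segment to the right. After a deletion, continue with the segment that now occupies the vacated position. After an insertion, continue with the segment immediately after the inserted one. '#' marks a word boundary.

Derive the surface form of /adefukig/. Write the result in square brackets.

[adevudig]

(1) Velar Fronting: [adefukig] → [adefutig]
(2) Nasal Assimilation: no change — [adefutig]
(3) Intervocalic Voicing: [adefutig] → [adevudig]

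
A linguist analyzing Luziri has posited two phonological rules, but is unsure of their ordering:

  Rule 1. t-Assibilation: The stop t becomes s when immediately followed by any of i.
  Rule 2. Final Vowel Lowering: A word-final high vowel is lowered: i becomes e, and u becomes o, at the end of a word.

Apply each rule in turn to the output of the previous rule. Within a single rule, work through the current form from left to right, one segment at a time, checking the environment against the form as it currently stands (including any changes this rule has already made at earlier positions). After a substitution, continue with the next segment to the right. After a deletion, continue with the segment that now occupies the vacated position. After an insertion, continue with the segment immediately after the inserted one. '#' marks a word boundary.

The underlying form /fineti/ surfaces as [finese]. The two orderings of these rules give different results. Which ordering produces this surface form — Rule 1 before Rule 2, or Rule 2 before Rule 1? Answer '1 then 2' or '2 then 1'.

1 then 2

Order 1 then 2:
  1 t-Assibilation: [fineti] → [finesi]
  2 Final Vowel Lowering: [finesi] → [finese]
  result: [finese]
Order 2 then 1:
  2 Final Vowel Lowering: [fineti] → [finete]
  1 t-Assibilation: no change — [finete]
  result: [finete]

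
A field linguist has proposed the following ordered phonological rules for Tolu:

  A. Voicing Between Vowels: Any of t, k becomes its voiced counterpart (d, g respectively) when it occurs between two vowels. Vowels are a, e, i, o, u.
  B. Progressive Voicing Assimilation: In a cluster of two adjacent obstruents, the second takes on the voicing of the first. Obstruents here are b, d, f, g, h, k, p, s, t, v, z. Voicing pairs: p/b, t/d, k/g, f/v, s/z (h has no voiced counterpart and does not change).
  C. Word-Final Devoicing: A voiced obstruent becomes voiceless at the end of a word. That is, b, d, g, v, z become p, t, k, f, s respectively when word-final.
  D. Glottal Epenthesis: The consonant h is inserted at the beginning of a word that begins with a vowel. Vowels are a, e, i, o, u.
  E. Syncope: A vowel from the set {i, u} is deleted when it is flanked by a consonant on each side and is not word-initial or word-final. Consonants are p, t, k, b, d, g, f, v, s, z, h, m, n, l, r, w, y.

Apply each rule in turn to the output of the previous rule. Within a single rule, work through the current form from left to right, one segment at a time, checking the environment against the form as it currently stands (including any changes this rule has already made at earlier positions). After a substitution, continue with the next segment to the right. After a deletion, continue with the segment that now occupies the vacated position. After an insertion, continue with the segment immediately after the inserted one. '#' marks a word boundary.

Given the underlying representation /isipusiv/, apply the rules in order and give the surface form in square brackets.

[hspsf]

A Voicing Between Vowels: no change — [isipusiv]
B Progressive Voicing Assimilation: no change — [isipusiv]
C Word-Final Devoicing: [isipusiv] → [isipusif]
D Glottal Epenthesis: [isipusif] → [hisipusif]
E Syncope: [hisipusif] → [hspsf]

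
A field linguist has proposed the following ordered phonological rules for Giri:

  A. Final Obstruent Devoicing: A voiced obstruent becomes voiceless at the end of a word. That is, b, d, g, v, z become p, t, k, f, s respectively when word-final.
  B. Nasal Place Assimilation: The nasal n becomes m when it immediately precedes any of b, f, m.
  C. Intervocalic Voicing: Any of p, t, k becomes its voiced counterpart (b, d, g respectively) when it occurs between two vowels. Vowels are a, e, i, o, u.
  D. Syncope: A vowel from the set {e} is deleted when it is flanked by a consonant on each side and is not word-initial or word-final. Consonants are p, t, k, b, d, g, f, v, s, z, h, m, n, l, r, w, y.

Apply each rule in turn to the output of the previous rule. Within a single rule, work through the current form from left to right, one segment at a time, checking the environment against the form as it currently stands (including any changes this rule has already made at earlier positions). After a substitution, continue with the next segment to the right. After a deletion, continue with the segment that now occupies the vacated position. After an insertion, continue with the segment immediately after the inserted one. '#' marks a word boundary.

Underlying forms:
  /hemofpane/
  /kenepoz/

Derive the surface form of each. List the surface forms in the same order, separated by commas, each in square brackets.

[hmofpane], [knbos]

/hemofpane/:
  A Final Obstruent Devoicing: no change — [hemofpane]
  B Nasal Place Assimilation: no change — [hemofpane]
  C Intervocalic Voicing: no change — [hemofpane]
  D Syncope: [hemofpane] → [hmofpane]
/kenepoz/:
  A Final Obstruent Devoicing: [kenepoz] → [kenepos]
  B Nasal Place Assimilation: no change — [kenepos]
  C Intervocalic Voicing: [kenepos] → [kenebos]
  D Syncope: [kenebos] → [knbos]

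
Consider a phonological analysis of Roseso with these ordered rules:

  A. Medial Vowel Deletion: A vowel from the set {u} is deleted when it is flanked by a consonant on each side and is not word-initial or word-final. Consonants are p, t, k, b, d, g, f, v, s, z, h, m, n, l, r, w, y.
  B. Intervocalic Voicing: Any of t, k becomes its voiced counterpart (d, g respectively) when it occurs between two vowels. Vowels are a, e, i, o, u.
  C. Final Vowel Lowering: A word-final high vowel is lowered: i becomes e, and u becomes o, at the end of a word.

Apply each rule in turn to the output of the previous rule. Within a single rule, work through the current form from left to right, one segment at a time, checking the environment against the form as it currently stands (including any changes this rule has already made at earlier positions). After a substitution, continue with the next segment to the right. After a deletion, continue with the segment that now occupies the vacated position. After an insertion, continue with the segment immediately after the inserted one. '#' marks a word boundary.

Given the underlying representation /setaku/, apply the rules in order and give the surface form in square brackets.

A Medial Vowel Deletion: no change — [setaku]
B Intervocalic Voicing: [setaku] → [sedagu]
C Final Vowel Lowering: [sedagu] → [sedago]

[sedago]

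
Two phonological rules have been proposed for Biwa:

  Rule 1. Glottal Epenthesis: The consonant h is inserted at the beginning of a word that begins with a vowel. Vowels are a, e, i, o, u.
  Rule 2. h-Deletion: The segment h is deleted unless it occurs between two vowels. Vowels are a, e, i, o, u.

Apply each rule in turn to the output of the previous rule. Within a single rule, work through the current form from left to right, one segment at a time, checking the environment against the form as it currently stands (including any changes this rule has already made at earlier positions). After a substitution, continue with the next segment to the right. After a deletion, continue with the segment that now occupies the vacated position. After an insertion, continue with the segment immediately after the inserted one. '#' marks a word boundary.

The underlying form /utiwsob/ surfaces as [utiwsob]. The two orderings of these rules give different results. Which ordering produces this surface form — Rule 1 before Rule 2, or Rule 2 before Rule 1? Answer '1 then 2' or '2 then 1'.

Order 1 then 2:
  1 Glottal Epenthesis: [utiwsob] → [hutiwsob]
  2 h-Deletion: [hutiwsob] → [utiwsob]
  result: [utiwsob]
Order 2 then 1:
  2 h-Deletion: no change — [utiwsob]
  1 Glottal Epenthesis: [utiwsob] → [hutiwsob]
  result: [hutiwsob]

1 then 2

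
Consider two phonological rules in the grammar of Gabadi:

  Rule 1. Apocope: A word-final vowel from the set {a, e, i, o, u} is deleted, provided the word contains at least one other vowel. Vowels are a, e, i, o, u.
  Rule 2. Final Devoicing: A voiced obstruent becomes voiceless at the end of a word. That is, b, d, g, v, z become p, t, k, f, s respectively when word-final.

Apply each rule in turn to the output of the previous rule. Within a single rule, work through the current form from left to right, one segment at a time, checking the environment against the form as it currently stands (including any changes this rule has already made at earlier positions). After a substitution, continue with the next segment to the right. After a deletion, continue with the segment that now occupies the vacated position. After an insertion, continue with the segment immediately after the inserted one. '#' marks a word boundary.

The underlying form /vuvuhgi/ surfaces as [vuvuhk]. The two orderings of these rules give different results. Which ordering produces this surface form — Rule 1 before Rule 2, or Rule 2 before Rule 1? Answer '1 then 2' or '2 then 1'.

Order 1 then 2:
  1 Apocope: [vuvuhgi] → [vuvuhg]
  2 Final Devoicing: [vuvuhg] → [vuvuhk]
  result: [vuvuhk]
Order 2 then 1:
  2 Final Devoicing: no change — [vuvuhgi]
  1 Apocope: [vuvuhgi] → [vuvuhg]
  result: [vuvuhg]

1 then 2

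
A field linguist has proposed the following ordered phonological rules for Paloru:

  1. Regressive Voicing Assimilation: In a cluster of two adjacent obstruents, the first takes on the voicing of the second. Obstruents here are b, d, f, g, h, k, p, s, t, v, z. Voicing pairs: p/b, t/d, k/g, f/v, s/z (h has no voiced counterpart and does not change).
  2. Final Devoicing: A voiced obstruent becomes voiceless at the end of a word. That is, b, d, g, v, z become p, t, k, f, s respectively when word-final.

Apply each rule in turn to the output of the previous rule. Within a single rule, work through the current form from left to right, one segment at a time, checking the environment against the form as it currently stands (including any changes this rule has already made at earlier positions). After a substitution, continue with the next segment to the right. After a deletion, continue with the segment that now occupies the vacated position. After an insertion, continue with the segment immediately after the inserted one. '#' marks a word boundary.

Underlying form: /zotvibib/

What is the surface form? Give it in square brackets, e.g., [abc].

1 Regressive Voicing Assimilation: [zotvibib] → [zodvibib]
2 Final Devoicing: [zodvibib] → [zodvibip]

[zodvibip]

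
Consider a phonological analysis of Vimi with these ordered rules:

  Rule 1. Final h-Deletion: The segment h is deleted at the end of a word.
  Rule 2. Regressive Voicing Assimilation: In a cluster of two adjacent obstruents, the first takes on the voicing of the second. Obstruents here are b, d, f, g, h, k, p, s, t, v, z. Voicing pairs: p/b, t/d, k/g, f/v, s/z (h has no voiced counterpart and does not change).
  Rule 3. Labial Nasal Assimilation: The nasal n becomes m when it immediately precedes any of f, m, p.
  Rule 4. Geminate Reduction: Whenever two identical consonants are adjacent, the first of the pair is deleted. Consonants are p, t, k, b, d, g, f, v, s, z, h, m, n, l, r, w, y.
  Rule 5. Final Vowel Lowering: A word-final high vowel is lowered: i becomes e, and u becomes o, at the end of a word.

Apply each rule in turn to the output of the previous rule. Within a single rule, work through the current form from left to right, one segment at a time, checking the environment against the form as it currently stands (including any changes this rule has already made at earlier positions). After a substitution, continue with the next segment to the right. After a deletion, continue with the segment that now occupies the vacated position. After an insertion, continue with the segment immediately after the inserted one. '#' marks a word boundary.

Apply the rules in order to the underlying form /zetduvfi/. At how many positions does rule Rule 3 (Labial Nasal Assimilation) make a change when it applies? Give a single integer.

Rule 1 Final h-Deletion: no change — [zetduvfi]
Rule 2 Regressive Voicing Assimilation: [zetduvfi] → [zedduffi]
Rule 3 Labial Nasal Assimilation: no change — [zedduffi]
Rule 4 Geminate Reduction: [zedduffi] → [zedufi]
Rule 5 Final Vowel Lowering: [zedufi] → [zedufe]
Rule Rule 3 changed 0 position(s).

0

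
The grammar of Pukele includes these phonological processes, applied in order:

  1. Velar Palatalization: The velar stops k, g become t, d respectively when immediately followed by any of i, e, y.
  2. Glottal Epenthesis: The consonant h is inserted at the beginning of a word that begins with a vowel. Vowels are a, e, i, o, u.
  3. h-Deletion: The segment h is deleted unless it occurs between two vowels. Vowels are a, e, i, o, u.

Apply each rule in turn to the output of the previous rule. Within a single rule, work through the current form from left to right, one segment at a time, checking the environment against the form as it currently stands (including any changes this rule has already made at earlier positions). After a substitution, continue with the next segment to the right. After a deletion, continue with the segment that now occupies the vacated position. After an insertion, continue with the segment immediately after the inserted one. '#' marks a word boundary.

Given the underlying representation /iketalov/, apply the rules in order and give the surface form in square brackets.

1 Velar Palatalization: [iketalov] → [itetalov]
2 Glottal Epenthesis: [itetalov] → [hitetalov]
3 h-Deletion: [hitetalov] → [itetalov]

[itetalov]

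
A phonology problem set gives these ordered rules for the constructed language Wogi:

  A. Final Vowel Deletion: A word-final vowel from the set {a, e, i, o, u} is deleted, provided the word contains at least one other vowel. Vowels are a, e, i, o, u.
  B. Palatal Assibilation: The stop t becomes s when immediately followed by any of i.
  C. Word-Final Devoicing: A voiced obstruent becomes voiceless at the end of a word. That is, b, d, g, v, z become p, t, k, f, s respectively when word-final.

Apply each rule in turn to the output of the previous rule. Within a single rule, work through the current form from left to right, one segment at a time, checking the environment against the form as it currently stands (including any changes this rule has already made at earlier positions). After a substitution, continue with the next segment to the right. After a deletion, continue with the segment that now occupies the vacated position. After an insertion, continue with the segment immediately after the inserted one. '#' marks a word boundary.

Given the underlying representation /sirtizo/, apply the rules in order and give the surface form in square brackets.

A Final Vowel Deletion: [sirtizo] → [sirtiz]
B Palatal Assibilation: [sirtiz] → [sirsiz]
C Word-Final Devoicing: [sirsiz] → [sirsis]

[sirsis]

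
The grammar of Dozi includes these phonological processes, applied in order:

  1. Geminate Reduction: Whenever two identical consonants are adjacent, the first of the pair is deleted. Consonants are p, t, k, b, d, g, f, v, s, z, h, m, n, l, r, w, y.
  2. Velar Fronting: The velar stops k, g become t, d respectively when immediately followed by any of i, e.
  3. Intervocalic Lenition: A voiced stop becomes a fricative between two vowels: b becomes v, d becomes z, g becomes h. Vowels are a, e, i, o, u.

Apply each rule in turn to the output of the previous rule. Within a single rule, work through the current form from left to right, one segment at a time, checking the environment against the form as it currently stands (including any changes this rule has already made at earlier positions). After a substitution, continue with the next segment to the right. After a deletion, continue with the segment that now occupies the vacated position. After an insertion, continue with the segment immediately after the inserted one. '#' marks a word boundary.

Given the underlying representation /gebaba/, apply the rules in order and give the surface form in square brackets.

1 Geminate Reduction: no change — [gebaba]
2 Velar Fronting: [gebaba] → [debaba]
3 Intervocalic Lenition: [debaba] → [devava]

[devava]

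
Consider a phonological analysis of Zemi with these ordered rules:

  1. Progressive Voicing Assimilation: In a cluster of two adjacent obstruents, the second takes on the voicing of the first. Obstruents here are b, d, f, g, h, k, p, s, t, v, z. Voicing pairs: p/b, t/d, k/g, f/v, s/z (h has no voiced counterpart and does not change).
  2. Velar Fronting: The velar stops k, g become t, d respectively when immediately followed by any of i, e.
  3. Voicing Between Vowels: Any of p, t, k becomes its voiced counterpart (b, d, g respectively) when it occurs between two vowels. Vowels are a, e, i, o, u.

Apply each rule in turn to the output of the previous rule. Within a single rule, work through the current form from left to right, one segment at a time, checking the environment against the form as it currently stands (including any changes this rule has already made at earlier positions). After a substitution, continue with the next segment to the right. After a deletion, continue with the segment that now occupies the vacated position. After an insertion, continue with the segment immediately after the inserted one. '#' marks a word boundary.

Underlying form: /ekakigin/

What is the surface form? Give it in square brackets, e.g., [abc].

[egadidin]

1 Progressive Voicing Assimilation: no change — [ekakigin]
2 Velar Fronting: [ekakigin] → [ekatidin]
3 Voicing Between Vowels: [ekatidin] → [egadidin]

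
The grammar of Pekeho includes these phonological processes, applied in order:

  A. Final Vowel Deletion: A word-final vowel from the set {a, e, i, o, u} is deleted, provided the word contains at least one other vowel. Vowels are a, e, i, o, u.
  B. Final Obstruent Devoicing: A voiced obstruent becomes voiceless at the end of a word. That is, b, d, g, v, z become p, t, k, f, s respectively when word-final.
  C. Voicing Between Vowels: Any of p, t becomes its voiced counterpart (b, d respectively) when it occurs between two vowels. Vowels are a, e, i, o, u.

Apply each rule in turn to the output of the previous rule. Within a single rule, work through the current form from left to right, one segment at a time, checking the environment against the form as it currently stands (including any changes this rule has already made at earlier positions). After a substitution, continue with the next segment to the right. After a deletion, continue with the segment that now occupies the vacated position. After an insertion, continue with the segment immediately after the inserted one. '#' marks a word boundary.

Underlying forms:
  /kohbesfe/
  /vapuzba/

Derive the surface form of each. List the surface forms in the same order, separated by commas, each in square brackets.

[kohbesf], [vabuzp]

/kohbesfe/:
  A Final Vowel Deletion: [kohbesfe] → [kohbesf]
  B Final Obstruent Devoicing: no change — [kohbesf]
  C Voicing Between Vowels: no change — [kohbesf]
/vapuzba/:
  A Final Vowel Deletion: [vapuzba] → [vapuzb]
  B Final Obstruent Devoicing: [vapuzb] → [vapuzp]
  C Voicing Between Vowels: [vapuzp] → [vabuzp]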